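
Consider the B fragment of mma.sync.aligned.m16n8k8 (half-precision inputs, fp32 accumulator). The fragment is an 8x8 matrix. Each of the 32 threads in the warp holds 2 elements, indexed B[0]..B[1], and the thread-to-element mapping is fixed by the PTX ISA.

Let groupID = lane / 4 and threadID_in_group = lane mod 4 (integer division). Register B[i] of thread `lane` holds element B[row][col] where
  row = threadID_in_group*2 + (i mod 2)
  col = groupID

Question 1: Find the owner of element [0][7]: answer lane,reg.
28,0

c=7→G=7  r=0→T=0,p=0
L=7*4+0=28  i=0=0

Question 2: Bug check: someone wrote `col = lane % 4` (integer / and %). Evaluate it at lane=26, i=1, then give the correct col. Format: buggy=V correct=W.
`lane % 4`[26,1]=>2
lane 26: grp=6 (26/4), tig=2 (26%4)
i=1: r=2*2+1=5, c=grp=6
col: 2 vs 6

buggy=2 correct=6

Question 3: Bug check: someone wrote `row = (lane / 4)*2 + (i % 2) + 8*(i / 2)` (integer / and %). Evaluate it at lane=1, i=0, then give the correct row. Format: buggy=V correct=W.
buggy=0 correct=2

`(lane / 4)*2 + (i % 2) + 8*(i / 2)`[1,0]=>0
1: grp=0,tig=1
[0] (1*2+0,0) = (2,0)
row: 0 vs 2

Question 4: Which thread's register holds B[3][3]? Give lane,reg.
c=3⇒gr=3  r=3⇒th=1,odd=1
L=3*4+1=13  i=1=1

13,1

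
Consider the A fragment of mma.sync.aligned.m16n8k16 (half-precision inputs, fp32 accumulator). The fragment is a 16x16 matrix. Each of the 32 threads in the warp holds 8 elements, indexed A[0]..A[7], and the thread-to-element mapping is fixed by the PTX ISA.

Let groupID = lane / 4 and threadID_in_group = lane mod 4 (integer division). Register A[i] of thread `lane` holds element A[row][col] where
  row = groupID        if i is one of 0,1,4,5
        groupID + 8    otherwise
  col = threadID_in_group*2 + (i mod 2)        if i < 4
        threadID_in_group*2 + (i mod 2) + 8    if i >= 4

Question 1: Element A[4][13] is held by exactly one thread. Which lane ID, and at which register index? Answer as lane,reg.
r: 4->gid=4,r8=0  c: 13->c8=1,tid=2,i&1=1
L=4*4+2=18  i=1*4+0*2+1=5

18,5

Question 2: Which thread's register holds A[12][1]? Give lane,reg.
16,3

r:12=>grp=4,rB=1  c:1=>cB=0,tig=0,lo=1
L=4*4+0=16  i=0*4+1*2+1=3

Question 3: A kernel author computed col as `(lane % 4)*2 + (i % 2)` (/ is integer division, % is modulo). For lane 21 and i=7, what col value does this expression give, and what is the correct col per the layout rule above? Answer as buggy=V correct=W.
buggy=3 correct=11

`(lane % 4)*2 + (i % 2)`[21,7]=>3
L=21=>grp=21>>2=5, tig=21&3=1
[7]=>row 5+8=13  col 1·2+1+8=11
col: 3 vs 11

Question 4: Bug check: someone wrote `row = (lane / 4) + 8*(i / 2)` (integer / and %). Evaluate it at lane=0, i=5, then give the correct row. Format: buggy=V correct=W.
`(lane / 4) + 8*(i / 2)`[0,5]→16
L=0→G=0>>2=0, T=0&3=0
[5]→row 0+0=0  col 0·2+1+8=9
row: 16 vs 0

buggy=16 correct=0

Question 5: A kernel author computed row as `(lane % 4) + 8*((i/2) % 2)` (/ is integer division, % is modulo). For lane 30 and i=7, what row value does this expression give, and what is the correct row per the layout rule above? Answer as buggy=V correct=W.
`(lane % 4) + 8*((i/2) % 2)`[30,7]=>10
lane 30=>30/4=7, 30 mod 4=2
i=7  r:7+8=>15  c:2·2+1+8=>13
row: 10 vs 15

buggy=10 correct=15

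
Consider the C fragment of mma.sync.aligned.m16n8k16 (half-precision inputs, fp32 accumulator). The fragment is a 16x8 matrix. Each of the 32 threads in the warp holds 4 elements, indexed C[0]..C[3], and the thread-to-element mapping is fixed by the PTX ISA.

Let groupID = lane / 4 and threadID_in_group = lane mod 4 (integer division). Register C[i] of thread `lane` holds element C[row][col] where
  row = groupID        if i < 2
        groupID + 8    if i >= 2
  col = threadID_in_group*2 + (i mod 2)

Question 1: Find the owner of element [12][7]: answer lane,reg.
r=12→G=4,rhi=1  c=7→T=3,p=1
L=4*4+3=19  i=1*2+1=3

19,3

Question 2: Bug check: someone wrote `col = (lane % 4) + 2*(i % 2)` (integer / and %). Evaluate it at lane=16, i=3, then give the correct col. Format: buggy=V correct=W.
`(lane % 4) + 2*(i % 2)`[16,3]⇒2
L=16⇒gr=16>>2=4, th=16&3=0
[3]⇒row 4+8=12  col 0·2+1=1
col: 2 vs 1

buggy=2 correct=1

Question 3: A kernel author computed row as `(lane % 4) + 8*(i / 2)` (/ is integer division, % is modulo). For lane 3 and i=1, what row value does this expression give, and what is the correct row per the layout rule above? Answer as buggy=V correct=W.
`(lane % 4) + 8*(i / 2)`[3,1]->3
lane 3: gid=0 (3/4), tid=3 (3%4)
i=1: r=0+0=0, c=3*2+1=7
row: 3 vs 0

buggy=3 correct=0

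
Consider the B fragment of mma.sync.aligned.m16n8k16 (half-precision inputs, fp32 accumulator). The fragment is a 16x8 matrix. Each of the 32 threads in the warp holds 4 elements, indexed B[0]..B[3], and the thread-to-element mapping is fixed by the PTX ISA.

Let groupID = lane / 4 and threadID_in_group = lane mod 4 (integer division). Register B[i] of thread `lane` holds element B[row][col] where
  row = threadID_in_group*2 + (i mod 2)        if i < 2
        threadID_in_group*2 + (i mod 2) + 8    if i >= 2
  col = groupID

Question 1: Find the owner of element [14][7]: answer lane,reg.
31,2

c:7=>grp=7  r:14=>rB=1,tig=3,lo=0
L=7*4+3=31  i=1*2+0=2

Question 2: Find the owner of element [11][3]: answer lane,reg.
c=3⇒gr=3  r=11⇒Rb=1,th=1,odd=1
L=3*4+1=13  i=1*2+1=3

13,3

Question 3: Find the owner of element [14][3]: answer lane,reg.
15,2

c=3⇒gr=3  r=14⇒Rb=1,th=3,odd=0
L=3*4+3=15  i=1*2+0=2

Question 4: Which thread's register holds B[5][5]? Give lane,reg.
c=5→G=5  r=5→rhi=0,T=2,p=1
L=5*4+2=22  i=0*2+1=1

22,1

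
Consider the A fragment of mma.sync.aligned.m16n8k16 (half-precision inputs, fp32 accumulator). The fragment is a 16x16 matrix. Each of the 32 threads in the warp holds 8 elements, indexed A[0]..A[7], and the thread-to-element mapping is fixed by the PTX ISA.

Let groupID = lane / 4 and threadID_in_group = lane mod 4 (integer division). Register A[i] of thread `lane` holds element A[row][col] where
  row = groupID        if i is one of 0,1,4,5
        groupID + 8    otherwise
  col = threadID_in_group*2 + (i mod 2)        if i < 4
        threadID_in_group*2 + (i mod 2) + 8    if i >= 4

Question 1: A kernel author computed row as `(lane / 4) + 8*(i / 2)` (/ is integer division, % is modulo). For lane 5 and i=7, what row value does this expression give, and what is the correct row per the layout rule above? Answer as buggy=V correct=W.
`(lane / 4) + 8*(i / 2)`[5,7]⇒25
lane 5⇒5/4=1, 5 mod 4=1
i=7  r:1+8⇒9  c:2·1+1+8⇒11
row: 25 vs 9

buggy=25 correct=9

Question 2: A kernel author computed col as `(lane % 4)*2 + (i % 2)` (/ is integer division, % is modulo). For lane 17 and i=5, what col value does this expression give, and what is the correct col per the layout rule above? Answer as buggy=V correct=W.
buggy=3 correct=11

`(lane % 4)*2 + (i % 2)`[17,5]=>3
lane 17: grp=4 (17/4), tig=1 (17%4)
i=5: r=4+0=4, c=1*2+1+8=11
col: 3 vs 11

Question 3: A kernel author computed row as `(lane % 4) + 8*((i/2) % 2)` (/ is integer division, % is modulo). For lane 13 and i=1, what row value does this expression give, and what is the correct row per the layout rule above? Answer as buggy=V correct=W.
buggy=1 correct=3

`(lane % 4) + 8*((i/2) % 2)`[13,1]->1
lane 13: gid=3 (13/4), tid=1 (13%4)
i=1: r=3+0=3, c=1*2+1+0=3
row: 1 vs 3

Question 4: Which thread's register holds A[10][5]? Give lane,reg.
r=10->g=2,rb=1  c=5->cb=0,t=2,b0=1
L=2*4+2=10  i=0*4+1*2+1=3

10,3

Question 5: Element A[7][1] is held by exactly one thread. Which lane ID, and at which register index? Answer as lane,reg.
28,1

r=7⇒gr=7,Rb=0  c=1⇒Cb=0,th=0,odd=1
L=7*4+0=28  i=0*4+0*2+1=1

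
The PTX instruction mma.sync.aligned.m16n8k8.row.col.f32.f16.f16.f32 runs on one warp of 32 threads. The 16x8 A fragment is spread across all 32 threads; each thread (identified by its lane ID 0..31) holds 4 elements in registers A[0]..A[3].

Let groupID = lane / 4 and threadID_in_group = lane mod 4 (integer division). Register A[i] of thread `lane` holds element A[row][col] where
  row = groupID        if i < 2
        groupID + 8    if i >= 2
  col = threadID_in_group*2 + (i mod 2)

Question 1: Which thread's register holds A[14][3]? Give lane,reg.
25,3

r:14=>grp=6,rB=1  c:3=>tig=1,lo=1
L=6*4+1=25  i=1*2+1=3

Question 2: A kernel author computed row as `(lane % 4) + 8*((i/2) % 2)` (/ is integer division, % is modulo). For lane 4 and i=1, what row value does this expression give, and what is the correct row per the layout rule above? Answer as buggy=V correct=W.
buggy=0 correct=1

`(lane % 4) + 8*((i/2) % 2)`[4,1]=>0
L=4=>grp=4>>2=1, tig=4&3=0
[1]=>row 1+0=1  col 0·2+1=1
row: 0 vs 1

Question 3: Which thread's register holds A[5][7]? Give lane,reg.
23,1

r=5⇒gr=5,Rb=0  c=7⇒th=3,odd=1
L=5*4+3=23  i=0*2+1=1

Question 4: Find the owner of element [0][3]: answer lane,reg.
1,1

r:0=>grp=0,rB=0  c:3=>tig=1,lo=1
L=0*4+1=1  i=0*2+1=1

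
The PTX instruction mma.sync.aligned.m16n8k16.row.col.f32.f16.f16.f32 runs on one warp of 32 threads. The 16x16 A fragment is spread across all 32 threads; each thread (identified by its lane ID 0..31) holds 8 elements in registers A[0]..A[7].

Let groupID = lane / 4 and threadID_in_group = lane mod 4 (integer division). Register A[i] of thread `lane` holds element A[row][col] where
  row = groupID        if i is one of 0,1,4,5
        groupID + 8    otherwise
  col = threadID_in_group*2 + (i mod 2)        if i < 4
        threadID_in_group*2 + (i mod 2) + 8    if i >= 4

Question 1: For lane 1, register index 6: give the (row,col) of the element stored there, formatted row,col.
lane 1=>1/4=0, 1 mod 4=1
i=6  r:0+8=>8  c:2·1+0+8=>10

8,10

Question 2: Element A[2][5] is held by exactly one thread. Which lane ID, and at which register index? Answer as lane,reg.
10,1

r: 2->gid=2,r8=0  c: 5->c8=0,tid=2,i&1=1
L=2*4+2=10  i=0*4+0*2+1=1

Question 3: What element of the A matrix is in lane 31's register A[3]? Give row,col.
lane 31: G=7 (31/4), T=3 (31%4)
i=3: r=7+8=15, c=3*2+1+0=7

15,7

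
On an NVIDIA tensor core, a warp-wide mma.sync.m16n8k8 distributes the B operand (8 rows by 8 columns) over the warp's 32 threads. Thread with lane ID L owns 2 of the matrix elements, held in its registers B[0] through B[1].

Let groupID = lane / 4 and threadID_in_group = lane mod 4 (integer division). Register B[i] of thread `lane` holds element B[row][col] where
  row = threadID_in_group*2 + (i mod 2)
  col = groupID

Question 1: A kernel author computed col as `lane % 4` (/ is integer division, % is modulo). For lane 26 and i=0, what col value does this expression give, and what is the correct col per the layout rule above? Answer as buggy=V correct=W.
buggy=2 correct=6

`lane % 4`[26,0]=>2
lane 26: grp=6 (26/4), tig=2 (26%4)
i=0: r=2*2+0=4, c=grp=6
col: 2 vs 6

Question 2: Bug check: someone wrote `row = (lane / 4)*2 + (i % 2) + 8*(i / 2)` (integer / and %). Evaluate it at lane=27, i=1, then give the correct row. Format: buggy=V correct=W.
`(lane / 4)*2 + (i % 2) + 8*(i / 2)`[27,1]→13
27: G=6,T=3
[1] (3*2+1,6) = (7,6)
row: 13 vs 7

buggy=13 correct=7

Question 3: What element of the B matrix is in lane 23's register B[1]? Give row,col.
lane 23: g=5 (23/4), t=3 (23%4)
i=1: r=3*2+1=7, c=g=5

7,5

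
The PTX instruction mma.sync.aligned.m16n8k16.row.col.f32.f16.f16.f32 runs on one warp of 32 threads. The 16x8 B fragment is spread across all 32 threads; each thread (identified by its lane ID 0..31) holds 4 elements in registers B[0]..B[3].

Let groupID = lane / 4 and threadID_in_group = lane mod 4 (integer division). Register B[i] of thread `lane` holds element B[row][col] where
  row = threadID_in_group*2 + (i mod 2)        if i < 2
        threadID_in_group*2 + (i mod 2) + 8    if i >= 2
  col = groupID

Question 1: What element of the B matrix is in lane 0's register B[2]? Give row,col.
0: grp=0,tig=0
[2] (0*2+0+8,0) = (8,0)

8,0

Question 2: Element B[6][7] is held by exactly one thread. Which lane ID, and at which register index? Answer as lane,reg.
c=7⇒gr=7  r=6⇒Rb=0,th=3,odd=0
L=7*4+3=31  i=0*2+0=0

31,0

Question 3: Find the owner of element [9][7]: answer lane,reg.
28,3

c=7→G=7  r=9→rhi=1,T=0,p=1
L=7*4+0=28  i=1*2+1=3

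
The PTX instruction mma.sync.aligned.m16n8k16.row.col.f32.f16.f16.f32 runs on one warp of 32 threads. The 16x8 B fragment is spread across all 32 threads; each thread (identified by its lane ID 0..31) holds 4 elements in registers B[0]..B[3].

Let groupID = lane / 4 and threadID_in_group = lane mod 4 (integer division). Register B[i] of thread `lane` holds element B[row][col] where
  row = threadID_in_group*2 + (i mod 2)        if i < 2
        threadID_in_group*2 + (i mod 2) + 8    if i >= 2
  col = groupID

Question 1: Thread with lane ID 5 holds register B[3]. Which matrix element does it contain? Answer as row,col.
L=5→G=5>>2=1, T=5&3=1
[3]→row 1·2+1+8=11  col G=1

11,1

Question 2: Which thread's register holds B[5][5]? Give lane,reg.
22,1

c=5->g=5  r=5->rb=0,t=2,b0=1
L=5*4+2=22  i=0*2+1=1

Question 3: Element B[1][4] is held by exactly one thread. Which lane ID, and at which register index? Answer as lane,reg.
16,1

c: 4->gid=4  r: 1->r8=0,tid=0,i&1=1
L=4*4+0=16  i=0*2+1=1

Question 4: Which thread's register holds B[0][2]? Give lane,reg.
8,0

c=2⇒gr=2  r=0⇒Rb=0,th=0,odd=0
L=2*4+0=8  i=0*2+0=0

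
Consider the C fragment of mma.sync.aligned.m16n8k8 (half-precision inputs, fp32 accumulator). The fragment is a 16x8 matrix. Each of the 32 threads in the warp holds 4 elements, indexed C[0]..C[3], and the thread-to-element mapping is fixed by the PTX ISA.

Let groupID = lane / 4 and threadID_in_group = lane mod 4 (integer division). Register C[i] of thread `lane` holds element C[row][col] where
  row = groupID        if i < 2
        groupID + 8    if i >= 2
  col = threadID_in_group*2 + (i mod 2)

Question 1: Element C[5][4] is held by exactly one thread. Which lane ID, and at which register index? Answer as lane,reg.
22,0

r=5->g=5,rb=0  c=4->t=2,b0=0
L=5*4+2=22  i=0*2+0=0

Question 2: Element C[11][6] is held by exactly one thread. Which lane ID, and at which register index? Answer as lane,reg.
15,2

r: 11->gid=3,r8=1  c: 6->tid=3,i&1=0
L=3*4+3=15  i=1*2+0=2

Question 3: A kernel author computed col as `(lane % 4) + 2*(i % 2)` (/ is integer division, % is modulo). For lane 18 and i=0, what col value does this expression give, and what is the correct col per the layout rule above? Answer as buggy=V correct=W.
buggy=2 correct=4

`(lane % 4) + 2*(i % 2)`[18,0]→2
18: G=4,T=2
[0] (4+0,2*2+0) = (4,4)
col: 2 vs 4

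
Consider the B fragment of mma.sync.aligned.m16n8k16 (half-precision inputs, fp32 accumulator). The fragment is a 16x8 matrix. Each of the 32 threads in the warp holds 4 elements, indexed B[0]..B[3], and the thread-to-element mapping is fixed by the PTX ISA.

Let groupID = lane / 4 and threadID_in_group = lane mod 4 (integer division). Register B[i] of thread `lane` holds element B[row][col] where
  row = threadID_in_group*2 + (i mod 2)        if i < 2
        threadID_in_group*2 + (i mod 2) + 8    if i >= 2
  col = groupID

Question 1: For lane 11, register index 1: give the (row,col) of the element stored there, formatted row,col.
7,2

lane 11: G=2 (11/4), T=3 (11%4)
i=1: r=3*2+1+0=7, c=G=2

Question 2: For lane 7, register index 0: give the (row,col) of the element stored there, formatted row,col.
6,1

L=7⇒gr=7>>2=1, th=7&3=3
[0]⇒row 3·2+0+0=6  col gr=1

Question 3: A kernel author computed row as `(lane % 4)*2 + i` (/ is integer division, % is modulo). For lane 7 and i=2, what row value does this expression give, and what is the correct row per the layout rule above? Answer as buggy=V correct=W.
`(lane % 4)*2 + i`[7,2]⇒8
lane 7⇒7/4=1, 7 mod 4=3
i=2  r:2·3+0+8⇒14  c:1
row: 8 vs 14

buggy=8 correct=14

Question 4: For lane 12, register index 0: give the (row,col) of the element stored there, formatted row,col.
0,3

lane 12→12/4=3, 12 mod 4=0
i=0  r:2·0+0+0→0  c:3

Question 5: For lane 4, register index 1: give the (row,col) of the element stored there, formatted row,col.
1,1

L=4=>grp=4>>2=1, tig=4&3=0
[1]=>row 0·2+1+0=1  col grp=1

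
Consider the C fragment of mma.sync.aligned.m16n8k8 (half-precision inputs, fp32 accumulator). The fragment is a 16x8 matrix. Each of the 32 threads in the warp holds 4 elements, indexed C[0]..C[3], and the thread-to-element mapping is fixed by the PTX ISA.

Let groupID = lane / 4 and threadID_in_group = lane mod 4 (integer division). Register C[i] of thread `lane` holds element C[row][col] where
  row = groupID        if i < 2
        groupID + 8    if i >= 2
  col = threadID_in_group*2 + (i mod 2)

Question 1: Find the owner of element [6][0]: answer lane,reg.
r=6→G=6,rhi=0  c=0→T=0,p=0
L=6*4+0=24  i=0*2+0=0

24,0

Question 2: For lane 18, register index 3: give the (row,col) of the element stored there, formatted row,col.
12,5

lane 18: g=4 (18/4), t=2 (18%4)
i=3: r=4+8=12, c=2*2+1=5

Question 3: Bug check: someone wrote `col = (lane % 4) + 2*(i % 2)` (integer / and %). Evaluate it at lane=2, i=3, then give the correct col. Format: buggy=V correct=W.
`(lane % 4) + 2*(i % 2)`[2,3]->4
lane 2: gid=0 (2/4), tid=2 (2%4)
i=3: r=0+8=8, c=2*2+1=5
col: 4 vs 5

buggy=4 correct=5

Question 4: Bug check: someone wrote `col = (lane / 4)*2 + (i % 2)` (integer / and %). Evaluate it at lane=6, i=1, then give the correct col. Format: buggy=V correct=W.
buggy=3 correct=5

`(lane / 4)*2 + (i % 2)`[6,1]->3
lane 6: gid=1 (6/4), tid=2 (6%4)
i=1: r=1+0=1, c=2*2+1=5
col: 3 vs 5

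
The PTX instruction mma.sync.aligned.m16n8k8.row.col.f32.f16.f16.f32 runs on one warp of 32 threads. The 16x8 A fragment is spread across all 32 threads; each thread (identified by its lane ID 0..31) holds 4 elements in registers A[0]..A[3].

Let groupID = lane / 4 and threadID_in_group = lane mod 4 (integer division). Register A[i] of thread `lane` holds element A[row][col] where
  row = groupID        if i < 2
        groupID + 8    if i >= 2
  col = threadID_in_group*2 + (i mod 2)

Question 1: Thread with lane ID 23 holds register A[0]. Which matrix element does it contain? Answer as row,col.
lane 23: gid=5 (23/4), tid=3 (23%4)
i=0: r=5+0=5, c=3*2+0=6

5,6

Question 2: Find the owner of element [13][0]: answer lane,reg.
r:13=>grp=5,rB=1  c:0=>tig=0,lo=0
L=5*4+0=20  i=1*2+0=2

20,2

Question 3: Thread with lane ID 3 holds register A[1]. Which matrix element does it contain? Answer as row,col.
0,7

lane 3: G=0 (3/4), T=3 (3%4)
i=1: r=0+0=0, c=3*2+1=7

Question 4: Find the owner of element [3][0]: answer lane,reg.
r=3->g=3,rb=0  c=0->t=0,b0=0
L=3*4+0=12  i=0*2+0=0

12,0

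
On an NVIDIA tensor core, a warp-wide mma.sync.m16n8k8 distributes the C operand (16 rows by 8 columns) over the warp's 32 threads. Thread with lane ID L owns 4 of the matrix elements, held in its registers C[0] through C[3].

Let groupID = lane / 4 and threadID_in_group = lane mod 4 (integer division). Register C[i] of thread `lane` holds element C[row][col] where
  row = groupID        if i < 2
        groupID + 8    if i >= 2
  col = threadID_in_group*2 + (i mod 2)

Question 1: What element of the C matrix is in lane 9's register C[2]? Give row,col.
9: G=2,T=1
[2] (2+8,1*2+0) = (10,2)

10,2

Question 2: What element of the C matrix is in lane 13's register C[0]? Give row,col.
lane 13: grp=3 (13/4), tig=1 (13%4)
i=0: r=3+0=3, c=1*2+0=2

3,2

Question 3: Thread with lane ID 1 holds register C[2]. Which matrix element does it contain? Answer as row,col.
L=1⇒gr=1>>2=0, th=1&3=1
[2]⇒row 0+8=8  col 1·2+0=2

8,2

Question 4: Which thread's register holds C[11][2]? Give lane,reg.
13,2

r=11→G=3,rhi=1  c=2→T=1,p=0
L=3*4+1=13  i=1*2+0=2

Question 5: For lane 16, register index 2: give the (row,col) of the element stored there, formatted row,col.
lane 16: grp=4 (16/4), tig=0 (16%4)
i=2: r=4+8=12, c=0*2+0=0

12,0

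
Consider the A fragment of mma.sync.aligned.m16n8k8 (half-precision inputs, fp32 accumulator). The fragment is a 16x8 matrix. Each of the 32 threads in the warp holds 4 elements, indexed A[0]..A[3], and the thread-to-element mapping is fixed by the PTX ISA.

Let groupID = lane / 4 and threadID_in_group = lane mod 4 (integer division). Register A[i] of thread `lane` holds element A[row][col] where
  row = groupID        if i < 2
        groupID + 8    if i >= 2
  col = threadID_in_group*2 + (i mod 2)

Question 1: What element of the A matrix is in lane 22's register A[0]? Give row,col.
5,4

lane 22=>22/4=5, 22 mod 4=2
i=0  r:5+0=>5  c:2·2+0=>4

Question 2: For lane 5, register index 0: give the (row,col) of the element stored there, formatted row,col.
L=5->g=5>>2=1, t=5&3=1
[0]->row 1+0=1  col 1·2+0=2

1,2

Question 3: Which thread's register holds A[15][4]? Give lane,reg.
30,2

r:15=>grp=7,rB=1  c:4=>tig=2,lo=0
L=7*4+2=30  i=1*2+0=2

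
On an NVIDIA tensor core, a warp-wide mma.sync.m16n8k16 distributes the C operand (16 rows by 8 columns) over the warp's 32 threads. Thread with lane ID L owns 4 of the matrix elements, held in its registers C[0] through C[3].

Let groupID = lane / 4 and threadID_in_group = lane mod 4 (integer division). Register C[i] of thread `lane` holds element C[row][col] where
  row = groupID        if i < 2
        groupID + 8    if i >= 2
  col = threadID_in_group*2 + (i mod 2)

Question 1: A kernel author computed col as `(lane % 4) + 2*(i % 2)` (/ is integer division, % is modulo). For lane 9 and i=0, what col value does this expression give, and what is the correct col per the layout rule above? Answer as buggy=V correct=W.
buggy=1 correct=2

`(lane % 4) + 2*(i % 2)`[9,0]=>1
lane 9=>9/4=2, 9 mod 4=1
i=0  r:2+0=>2  c:2·1+0=>2
col: 1 vs 2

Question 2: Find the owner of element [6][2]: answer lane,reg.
r=6⇒gr=6,Rb=0  c=2⇒th=1,odd=0
L=6*4+1=25  i=0*2+0=0

25,0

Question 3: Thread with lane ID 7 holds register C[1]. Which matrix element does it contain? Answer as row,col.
lane 7->7/4=1, 7 mod 4=3
i=1  r:1+0->1  c:2·3+1->7

1,7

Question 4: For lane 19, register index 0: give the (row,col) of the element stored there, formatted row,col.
L=19=>grp=19>>2=4, tig=19&3=3
[0]=>row 4+0=4  col 3·2+0=6

4,6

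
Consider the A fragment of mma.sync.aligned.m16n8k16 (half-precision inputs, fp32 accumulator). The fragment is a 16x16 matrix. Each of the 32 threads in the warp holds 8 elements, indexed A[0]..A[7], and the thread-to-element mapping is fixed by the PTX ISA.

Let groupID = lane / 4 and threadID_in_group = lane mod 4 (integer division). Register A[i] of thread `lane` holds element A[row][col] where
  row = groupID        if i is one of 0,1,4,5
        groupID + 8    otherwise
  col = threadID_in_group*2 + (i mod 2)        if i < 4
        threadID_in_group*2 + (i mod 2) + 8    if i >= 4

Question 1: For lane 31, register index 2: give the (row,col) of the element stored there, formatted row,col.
L=31⇒gr=31>>2=7, th=31&3=3
[2]⇒row 7+8=15  col 3·2+0+0=6

15,6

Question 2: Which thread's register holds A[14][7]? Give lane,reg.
27,3

r: 14->gid=6,r8=1  c: 7->c8=0,tid=3,i&1=1
L=6*4+3=27  i=0*4+1*2+1=3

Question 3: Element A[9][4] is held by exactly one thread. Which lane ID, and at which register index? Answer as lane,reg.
r: 9->gid=1,r8=1  c: 4->c8=0,tid=2,i&1=0
L=1*4+2=6  i=0*4+1*2+0=2

6,2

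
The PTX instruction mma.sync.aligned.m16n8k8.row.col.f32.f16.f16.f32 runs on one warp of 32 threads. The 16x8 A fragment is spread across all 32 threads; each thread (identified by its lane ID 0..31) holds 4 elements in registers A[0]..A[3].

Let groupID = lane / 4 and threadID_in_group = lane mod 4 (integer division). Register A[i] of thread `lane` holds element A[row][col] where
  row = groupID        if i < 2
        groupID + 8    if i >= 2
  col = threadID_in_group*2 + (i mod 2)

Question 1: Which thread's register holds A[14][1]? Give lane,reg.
24,3

r=14⇒gr=6,Rb=1  c=1⇒th=0,odd=1
L=6*4+0=24  i=1*2+1=3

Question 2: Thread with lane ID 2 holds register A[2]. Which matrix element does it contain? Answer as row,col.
lane 2=>2/4=0, 2 mod 4=2
i=2  r:0+8=>8  c:2·2+0=>4

8,4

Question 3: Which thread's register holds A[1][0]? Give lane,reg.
r=1->g=1,rb=0  c=0->t=0,b0=0
L=1*4+0=4  i=0*2+0=0

4,0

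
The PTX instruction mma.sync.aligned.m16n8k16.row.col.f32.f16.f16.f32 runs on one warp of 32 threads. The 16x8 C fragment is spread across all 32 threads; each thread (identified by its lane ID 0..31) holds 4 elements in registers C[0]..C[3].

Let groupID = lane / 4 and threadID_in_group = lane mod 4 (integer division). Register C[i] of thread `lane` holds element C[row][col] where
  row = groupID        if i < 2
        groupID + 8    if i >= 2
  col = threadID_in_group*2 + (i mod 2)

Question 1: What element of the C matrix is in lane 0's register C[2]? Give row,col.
8,0

lane 0: grp=0 (0/4), tig=0 (0%4)
i=2: r=0+8=8, c=0*2+0=0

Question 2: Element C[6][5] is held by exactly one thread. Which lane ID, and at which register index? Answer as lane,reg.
r=6->g=6,rb=0  c=5->t=2,b0=1
L=6*4+2=26  i=0*2+1=1

26,1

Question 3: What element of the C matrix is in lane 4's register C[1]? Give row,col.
L=4=>grp=4>>2=1, tig=4&3=0
[1]=>row 1+0=1  col 0·2+1=1

1,1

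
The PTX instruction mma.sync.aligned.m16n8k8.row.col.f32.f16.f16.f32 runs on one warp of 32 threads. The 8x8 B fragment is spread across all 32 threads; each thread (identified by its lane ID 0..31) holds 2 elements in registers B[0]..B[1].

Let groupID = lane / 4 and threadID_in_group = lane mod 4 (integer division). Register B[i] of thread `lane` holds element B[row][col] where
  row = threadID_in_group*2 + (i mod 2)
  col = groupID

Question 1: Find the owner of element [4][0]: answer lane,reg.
c=0⇒gr=0  r=4⇒th=2,odd=0
L=0*4+2=2  i=0=0

2,0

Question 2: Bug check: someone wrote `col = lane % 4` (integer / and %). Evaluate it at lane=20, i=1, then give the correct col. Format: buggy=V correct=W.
`lane % 4`[20,1]->0
20: g=5,t=0
[1] (0*2+1,5) = (1,5)
col: 0 vs 5

buggy=0 correct=5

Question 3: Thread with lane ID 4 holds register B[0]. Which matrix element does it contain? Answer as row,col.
lane 4=>4/4=1, 4 mod 4=0
i=0  r:2·0+0=>0  c:1

0,1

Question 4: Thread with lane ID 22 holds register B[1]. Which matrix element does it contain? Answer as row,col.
5,5

lane 22: gid=5 (22/4), tid=2 (22%4)
i=1: r=2*2+1=5, c=gid=5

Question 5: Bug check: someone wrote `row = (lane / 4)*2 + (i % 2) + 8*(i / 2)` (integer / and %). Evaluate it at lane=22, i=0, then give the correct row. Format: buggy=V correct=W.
buggy=10 correct=4

`(lane / 4)*2 + (i % 2) + 8*(i / 2)`[22,0]=>10
lane 22=>22/4=5, 22 mod 4=2
i=0  r:2·2+0=>4  c:5
row: 10 vs 4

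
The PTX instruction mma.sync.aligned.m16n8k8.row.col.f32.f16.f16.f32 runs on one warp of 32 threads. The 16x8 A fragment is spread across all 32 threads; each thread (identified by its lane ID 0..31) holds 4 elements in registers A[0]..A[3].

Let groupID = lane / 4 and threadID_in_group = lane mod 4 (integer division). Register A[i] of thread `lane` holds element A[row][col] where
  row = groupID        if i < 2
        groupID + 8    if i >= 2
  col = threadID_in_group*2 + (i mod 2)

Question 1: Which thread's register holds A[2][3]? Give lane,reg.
r:2=>grp=2,rB=0  c:3=>tig=1,lo=1
L=2*4+1=9  i=0*2+1=1

9,1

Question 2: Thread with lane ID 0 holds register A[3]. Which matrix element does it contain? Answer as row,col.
lane 0: grp=0 (0/4), tig=0 (0%4)
i=3: r=0+8=8, c=0*2+1=1

8,1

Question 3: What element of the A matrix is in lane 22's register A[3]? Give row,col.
L=22=>grp=22>>2=5, tig=22&3=2
[3]=>row 5+8=13  col 2·2+1=5

13,5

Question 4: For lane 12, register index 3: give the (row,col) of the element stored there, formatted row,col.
lane 12: gr=3 (12/4), th=0 (12%4)
i=3: r=3+8=11, c=0*2+1=1

11,1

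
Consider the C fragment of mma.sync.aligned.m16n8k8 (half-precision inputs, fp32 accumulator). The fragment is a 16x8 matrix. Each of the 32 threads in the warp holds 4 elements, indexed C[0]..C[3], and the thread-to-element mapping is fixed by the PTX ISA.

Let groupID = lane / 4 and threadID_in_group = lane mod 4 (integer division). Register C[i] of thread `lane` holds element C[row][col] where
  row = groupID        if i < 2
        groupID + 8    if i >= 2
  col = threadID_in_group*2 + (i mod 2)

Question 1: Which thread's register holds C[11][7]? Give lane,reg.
15,3

r=11⇒gr=3,Rb=1  c=7⇒th=3,odd=1
L=3*4+3=15  i=1*2+1=3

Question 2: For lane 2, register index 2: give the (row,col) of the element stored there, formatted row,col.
8,4

lane 2->2/4=0, 2 mod 4=2
i=2  r:0+8->8  c:2·2+0->4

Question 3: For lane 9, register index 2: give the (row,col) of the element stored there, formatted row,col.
9: gid=2,tid=1
[2] (2+8,1*2+0) = (10,2)

10,2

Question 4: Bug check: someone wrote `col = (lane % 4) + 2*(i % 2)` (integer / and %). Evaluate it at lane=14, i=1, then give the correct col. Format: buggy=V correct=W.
buggy=4 correct=5

`(lane % 4) + 2*(i % 2)`[14,1]->4
L=14->g=14>>2=3, t=14&3=2
[1]->row 3+0=3  col 2·2+1=5
col: 4 vs 5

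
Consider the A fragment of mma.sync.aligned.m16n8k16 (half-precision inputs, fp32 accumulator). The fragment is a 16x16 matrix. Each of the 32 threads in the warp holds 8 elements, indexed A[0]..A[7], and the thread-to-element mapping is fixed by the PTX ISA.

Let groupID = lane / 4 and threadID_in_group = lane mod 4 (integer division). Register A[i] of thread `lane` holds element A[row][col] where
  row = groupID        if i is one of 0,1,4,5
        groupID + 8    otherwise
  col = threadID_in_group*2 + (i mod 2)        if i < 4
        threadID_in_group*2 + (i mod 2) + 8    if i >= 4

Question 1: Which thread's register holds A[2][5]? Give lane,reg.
r:2=>grp=2,rB=0  c:5=>cB=0,tig=2,lo=1
L=2*4+2=10  i=0*4+0*2+1=1

10,1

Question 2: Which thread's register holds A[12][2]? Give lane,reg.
17,2

r=12->g=4,rb=1  c=2->cb=0,t=1,b0=0
L=4*4+1=17  i=0*4+1*2+0=2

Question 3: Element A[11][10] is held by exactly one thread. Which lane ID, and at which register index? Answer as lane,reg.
r=11->g=3,rb=1  c=10->cb=1,t=1,b0=0
L=3*4+1=13  i=1*4+1*2+0=6

13,6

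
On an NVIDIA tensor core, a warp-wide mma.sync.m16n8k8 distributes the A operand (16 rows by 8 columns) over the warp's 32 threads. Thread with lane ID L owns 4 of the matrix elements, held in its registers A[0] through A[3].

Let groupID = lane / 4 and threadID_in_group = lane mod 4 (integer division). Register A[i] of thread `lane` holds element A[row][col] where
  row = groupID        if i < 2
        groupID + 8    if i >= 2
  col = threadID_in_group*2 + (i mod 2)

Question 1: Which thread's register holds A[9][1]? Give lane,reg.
r=9→G=1,rhi=1  c=1→T=0,p=1
L=1*4+0=4  i=1*2+1=3

4,3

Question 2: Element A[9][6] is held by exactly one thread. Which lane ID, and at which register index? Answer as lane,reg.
7,2

r=9⇒gr=1,Rb=1  c=6⇒th=3,odd=0
L=1*4+3=7  i=1*2+0=2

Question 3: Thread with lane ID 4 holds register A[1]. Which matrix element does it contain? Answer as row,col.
lane 4: grp=1 (4/4), tig=0 (4%4)
i=1: r=1+0=1, c=0*2+1=1

1,1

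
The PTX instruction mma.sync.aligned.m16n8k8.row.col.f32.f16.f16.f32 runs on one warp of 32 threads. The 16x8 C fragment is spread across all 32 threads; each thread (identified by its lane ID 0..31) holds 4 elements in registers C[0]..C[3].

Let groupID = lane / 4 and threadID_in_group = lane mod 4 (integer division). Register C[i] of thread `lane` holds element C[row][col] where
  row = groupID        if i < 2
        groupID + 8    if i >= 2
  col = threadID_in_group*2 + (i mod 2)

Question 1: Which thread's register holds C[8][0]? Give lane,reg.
r=8→G=0,rhi=1  c=0→T=0,p=0
L=0*4+0=0  i=1*2+0=2

0,2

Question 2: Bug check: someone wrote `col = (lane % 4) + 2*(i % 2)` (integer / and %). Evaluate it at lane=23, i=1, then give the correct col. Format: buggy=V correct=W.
`(lane % 4) + 2*(i % 2)`[23,1]⇒5
23: gr=5,th=3
[1] (5+0,3*2+1) = (5,7)
col: 5 vs 7

buggy=5 correct=7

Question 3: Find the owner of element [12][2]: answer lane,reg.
17,2

r=12->g=4,rb=1  c=2->t=1,b0=0
L=4*4+1=17  i=1*2+0=2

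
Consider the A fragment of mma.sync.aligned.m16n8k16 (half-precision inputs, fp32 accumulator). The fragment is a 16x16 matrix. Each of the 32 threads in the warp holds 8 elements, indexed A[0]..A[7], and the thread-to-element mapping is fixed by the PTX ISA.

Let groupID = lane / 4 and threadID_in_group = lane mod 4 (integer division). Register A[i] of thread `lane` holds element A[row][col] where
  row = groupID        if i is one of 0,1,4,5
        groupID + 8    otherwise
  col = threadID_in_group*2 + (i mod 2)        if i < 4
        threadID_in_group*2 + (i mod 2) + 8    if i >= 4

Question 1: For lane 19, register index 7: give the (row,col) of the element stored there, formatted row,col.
lane 19: G=4 (19/4), T=3 (19%4)
i=7: r=4+8=12, c=3*2+1+8=15

12,15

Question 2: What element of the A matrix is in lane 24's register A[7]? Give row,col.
L=24=>grp=24>>2=6, tig=24&3=0
[7]=>row 6+8=14  col 0·2+1+8=9

14,9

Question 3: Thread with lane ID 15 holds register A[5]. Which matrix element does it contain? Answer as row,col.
3,15

15: g=3,t=3
[5] (3+0,3*2+1+8) = (3,15)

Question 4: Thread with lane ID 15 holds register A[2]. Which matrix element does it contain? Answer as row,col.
11,6

L=15=>grp=15>>2=3, tig=15&3=3
[2]=>row 3+8=11  col 3·2+0+0=6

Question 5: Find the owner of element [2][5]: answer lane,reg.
10,1

r:2=>grp=2,rB=0  c:5=>cB=0,tig=2,lo=1
L=2*4+2=10  i=0*4+0*2+1=1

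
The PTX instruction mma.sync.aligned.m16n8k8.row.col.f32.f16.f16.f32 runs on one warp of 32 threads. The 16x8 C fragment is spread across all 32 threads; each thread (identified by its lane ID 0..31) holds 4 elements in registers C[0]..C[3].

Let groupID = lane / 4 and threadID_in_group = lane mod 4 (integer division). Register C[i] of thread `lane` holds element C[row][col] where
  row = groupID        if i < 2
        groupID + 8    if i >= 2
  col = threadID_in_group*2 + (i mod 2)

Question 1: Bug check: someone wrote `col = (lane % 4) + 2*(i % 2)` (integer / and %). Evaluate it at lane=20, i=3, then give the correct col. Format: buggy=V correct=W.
buggy=2 correct=1

`(lane % 4) + 2*(i % 2)`[20,3]=>2
lane 20: grp=5 (20/4), tig=0 (20%4)
i=3: r=5+8=13, c=0*2+1=1
col: 2 vs 1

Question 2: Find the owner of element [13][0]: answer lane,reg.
r: 13->gid=5,r8=1  c: 0->tid=0,i&1=0
L=5*4+0=20  i=1*2+0=2

20,2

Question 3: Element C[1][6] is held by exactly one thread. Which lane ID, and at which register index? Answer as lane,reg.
r=1⇒gr=1,Rb=0  c=6⇒th=3,odd=0
L=1*4+3=7  i=0*2+0=0

7,0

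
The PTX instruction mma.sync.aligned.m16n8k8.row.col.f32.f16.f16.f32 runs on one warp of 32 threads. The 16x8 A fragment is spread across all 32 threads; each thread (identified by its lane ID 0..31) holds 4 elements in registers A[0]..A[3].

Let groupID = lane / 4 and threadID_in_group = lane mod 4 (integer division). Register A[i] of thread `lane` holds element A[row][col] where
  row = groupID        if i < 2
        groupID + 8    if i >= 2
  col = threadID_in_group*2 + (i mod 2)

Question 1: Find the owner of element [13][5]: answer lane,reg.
22,3

r: 13->gid=5,r8=1  c: 5->tid=2,i&1=1
L=5*4+2=22  i=1*2+1=3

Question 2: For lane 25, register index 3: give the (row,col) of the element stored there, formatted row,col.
lane 25->25/4=6, 25 mod 4=1
i=3  r:6+8->14  c:2·1+1->3

14,3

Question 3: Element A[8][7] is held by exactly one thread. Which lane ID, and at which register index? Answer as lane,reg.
r:8=>grp=0,rB=1  c:7=>tig=3,lo=1
L=0*4+3=3  i=1*2+1=3

3,3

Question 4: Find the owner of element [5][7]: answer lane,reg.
23,1

r:5=>grp=5,rB=0  c:7=>tig=3,lo=1
L=5*4+3=23  i=0*2+1=1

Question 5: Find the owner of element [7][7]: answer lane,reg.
r:7=>grp=7,rB=0  c:7=>tig=3,lo=1
L=7*4+3=31  i=0*2+1=1

31,1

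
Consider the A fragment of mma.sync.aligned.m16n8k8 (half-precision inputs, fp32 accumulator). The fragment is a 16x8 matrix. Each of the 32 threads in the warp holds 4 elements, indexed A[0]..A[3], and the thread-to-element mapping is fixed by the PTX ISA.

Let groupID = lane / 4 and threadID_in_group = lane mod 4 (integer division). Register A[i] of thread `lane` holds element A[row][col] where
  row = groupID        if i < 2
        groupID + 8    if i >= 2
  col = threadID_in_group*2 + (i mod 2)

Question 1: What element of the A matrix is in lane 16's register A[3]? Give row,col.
16: g=4,t=0
[3] (4+8,0*2+1) = (12,1)

12,1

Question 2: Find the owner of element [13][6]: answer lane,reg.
23,2

r=13→G=5,rhi=1  c=6→T=3,p=0
L=5*4+3=23  i=1*2+0=2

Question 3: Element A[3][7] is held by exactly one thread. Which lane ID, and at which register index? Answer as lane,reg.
15,1

r=3->g=3,rb=0  c=7->t=3,b0=1
L=3*4+3=15  i=0*2+1=1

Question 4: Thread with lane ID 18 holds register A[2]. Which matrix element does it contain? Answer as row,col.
12,4

L=18→G=18>>2=4, T=18&3=2
[2]→row 4+8=12  col 2·2+0=4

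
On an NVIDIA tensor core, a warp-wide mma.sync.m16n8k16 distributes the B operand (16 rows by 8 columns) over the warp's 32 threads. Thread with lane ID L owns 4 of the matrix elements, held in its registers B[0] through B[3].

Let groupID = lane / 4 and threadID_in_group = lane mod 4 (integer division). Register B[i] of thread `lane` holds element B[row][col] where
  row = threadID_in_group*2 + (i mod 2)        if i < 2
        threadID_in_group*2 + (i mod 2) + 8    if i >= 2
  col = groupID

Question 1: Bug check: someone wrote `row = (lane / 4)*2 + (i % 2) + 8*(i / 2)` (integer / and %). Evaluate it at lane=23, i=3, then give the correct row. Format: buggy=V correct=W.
`(lane / 4)*2 + (i % 2) + 8*(i / 2)`[23,3]=>19
lane 23=>23/4=5, 23 mod 4=3
i=3  r:2·3+1+8=>15  c:5
row: 19 vs 15

buggy=19 correct=15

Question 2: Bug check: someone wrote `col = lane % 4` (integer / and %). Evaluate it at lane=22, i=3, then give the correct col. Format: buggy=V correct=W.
buggy=2 correct=5

`lane % 4`[22,3]→2
lane 22: G=5 (22/4), T=2 (22%4)
i=3: r=2*2+1+8=13, c=G=5
col: 2 vs 5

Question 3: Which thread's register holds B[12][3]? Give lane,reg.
14,2

c=3⇒gr=3  r=12⇒Rb=1,th=2,odd=0
L=3*4+2=14  i=1*2+0=2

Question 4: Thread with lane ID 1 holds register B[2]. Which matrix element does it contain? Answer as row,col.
10,0

lane 1->1/4=0, 1 mod 4=1
i=2  r:2·1+0+8->10  c:0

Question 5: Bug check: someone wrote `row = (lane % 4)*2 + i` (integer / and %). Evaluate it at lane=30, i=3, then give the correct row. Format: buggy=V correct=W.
`(lane % 4)*2 + i`[30,3]=>7
L=30=>grp=30>>2=7, tig=30&3=2
[3]=>row 2·2+1+8=13  col grp=7
row: 7 vs 13

buggy=7 correct=13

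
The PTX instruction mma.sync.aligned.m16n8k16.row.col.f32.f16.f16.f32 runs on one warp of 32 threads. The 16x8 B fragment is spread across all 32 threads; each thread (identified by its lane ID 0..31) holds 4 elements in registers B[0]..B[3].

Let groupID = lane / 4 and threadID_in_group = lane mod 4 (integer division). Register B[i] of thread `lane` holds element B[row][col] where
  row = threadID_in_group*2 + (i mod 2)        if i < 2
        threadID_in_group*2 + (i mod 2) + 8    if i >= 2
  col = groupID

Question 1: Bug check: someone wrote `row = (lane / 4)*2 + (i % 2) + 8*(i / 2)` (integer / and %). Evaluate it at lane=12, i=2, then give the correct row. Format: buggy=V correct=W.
`(lane / 4)*2 + (i % 2) + 8*(i / 2)`[12,2]->14
L=12->g=12>>2=3, t=12&3=0
[2]->row 0·2+0+8=8  col g=3
row: 14 vs 8

buggy=14 correct=8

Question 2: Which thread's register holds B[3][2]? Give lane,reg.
c: 2->gid=2  r: 3->r8=0,tid=1,i&1=1
L=2*4+1=9  i=0*2+1=1

9,1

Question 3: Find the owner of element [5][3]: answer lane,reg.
c=3⇒gr=3  r=5⇒Rb=0,th=2,odd=1
L=3*4+2=14  i=0*2+1=1

14,1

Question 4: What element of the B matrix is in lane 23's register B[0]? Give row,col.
lane 23⇒23/4=5, 23 mod 4=3
i=0  r:2·3+0+0⇒6  c:5

6,5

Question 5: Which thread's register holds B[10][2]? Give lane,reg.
9,2

c=2⇒gr=2  r=10⇒Rb=1,th=1,odd=0
L=2*4+1=9  i=1*2+0=2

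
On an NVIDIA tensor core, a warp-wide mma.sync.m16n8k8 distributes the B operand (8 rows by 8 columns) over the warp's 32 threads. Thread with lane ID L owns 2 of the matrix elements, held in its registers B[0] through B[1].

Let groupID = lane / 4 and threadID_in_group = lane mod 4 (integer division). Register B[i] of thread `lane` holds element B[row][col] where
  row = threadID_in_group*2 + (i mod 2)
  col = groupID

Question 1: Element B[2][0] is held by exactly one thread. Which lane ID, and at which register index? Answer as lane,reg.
c=0->g=0  r=2->t=1,b0=0
L=0*4+1=1  i=0=0

1,0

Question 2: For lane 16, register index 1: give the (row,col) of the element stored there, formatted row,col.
1,4

lane 16: gid=4 (16/4), tid=0 (16%4)
i=1: r=0*2+1=1, c=gid=4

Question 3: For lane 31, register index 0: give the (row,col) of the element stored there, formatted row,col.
6,7

lane 31: G=7 (31/4), T=3 (31%4)
i=0: r=3*2+0=6, c=G=7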